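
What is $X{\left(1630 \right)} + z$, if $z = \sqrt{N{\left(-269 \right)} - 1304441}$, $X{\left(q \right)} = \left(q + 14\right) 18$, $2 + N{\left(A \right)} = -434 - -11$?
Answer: $29592 + i \sqrt{1304866} \approx 29592.0 + 1142.3 i$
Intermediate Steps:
$N{\left(A \right)} = -425$ ($N{\left(A \right)} = -2 - 423 = -425$)
$X{\left(q \right)} = 252 + 18 q$ ($X{\left(q \right)} = \left(14 + q\right) 18 = 252 + 18 q$)
$z = i \sqrt{1304866}$ ($z = \sqrt{-425 - 1304441} = \sqrt{-1304866} = i \sqrt{1304866} \approx 1142.3 i$)
$X{\left(1630 \right)} + z = \left(252 + 18 \cdot 1630\right) + i \sqrt{1304866} = \left(252 + 29340\right) + i \sqrt{1304866} = 29592 + i \sqrt{1304866}$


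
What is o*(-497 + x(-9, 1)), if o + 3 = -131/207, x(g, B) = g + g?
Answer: 387280/207 ≈ 1870.9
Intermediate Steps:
x(g, B) = 2*g
o = -752/207 (o = -3 - 131/207 = -752/207 ≈ -3.6329)
o*(-497 + x(-9, 1)) = -752*(-497 + 2*(-9))/207 = -752*(-497 - 18)/207 = -752/207*(-515) = 387280/207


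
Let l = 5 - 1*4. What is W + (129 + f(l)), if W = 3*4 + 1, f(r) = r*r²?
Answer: 143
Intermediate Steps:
l = 1 (l = 5 - 4 = 1)
f(r) = r³
W = 13 (W = 12 + 1 = 13)
W + (129 + f(l)) = 13 + (129 + 1³) = 13 + (129 + 1) = 13 + 130 = 143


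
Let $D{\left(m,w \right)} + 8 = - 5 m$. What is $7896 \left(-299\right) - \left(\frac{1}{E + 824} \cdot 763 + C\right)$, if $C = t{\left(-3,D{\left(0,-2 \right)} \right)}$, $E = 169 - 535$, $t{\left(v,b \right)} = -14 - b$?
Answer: $- \frac{1081292047}{458} \approx -2.3609 \cdot 10^{6}$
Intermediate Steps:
$D{\left(m,w \right)} = -8 - 5 m$
$E = -366$
$C = -6$ ($C = -14 - \left(-8 - 0\right) = -14 - \left(-8 + 0\right) = -14 - -8 = -14 + 8 = -6$)
$7896 \left(-299\right) - \left(\frac{1}{E + 824} \cdot 763 + C\right) = 7896 \left(-299\right) - \left(\frac{1}{-366 + 824} \cdot 763 - 6\right) = -2360904 - \left(\frac{1}{458} \cdot 763 - 6\right) = -2360904 - \left(\frac{763}{458} - 6\right) = -2360904 - - \frac{1985}{458} = -2360904 + \frac{1985}{458} = - \frac{1081292047}{458}$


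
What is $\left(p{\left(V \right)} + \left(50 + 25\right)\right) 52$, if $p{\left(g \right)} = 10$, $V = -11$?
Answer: $4420$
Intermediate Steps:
$\left(p{\left(V \right)} + \left(50 + 25\right)\right) 52 = \left(10 + \left(50 + 25\right)\right) 52 = \left(10 + 75\right) 52 = 85 \cdot 52 = 4420$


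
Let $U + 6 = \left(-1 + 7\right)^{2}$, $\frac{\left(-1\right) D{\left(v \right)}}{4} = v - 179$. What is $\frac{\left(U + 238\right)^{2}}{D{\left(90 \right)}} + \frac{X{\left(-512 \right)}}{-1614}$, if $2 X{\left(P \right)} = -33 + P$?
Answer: $\frac{58010473}{287292} \approx 201.92$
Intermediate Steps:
$D{\left(v \right)} = 716 - 4 v$ ($D{\left(v \right)} = - 4 \left(v - 179\right) = - 4 \left(-179 + v\right) = 716 - 4 v$)
$U = 30$ ($U = -6 + \left(-1 + 7\right)^{2} = -6 + 6^{2} = -6 + 36 = 30$)
$X{\left(P \right)} = - \frac{33}{2} + \frac{P}{2}$ ($X{\left(P \right)} = \frac{-33 + P}{2} = - \frac{33}{2} + \frac{P}{2}$)
$\frac{\left(U + 238\right)^{2}}{D{\left(90 \right)}} + \frac{X{\left(-512 \right)}}{-1614} = \frac{\left(30 + 238\right)^{2}}{716 - 360} + \frac{- \frac{33}{2} + \frac{1}{2} \left(-512\right)}{-1614} = \frac{268^{2}}{716 - 360} + \left(- \frac{33}{2} - 256\right) \left(- \frac{1}{1614}\right) = \frac{71824}{356} - - \frac{545}{3228} = 71824 \cdot \frac{1}{356} + \frac{545}{3228} = \frac{17956}{89} + \frac{545}{3228} = \frac{58010473}{287292}$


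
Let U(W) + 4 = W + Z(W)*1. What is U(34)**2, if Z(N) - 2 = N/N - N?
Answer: 1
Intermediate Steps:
Z(N) = 3 - N (Z(N) = 2 + (N/N - N) = 2 + (1 - N) = 3 - N)
U(W) = -1 (U(W) = -4 + (W + (3 - W)*1) = -4 + (W + (3 - W)) = -4 + 3 = -1)
U(34)**2 = (-1)**2 = 1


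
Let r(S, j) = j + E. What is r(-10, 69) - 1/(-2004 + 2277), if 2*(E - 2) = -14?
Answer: 17471/273 ≈ 63.996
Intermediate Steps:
E = -5 (E = 2 + (½)*(-14) = 2 - 7 = -5)
r(S, j) = -5 + j (r(S, j) = j - 5 = -5 + j)
r(-10, 69) - 1/(-2004 + 2277) = (-5 + 69) - 1/(-2004 + 2277) = 64 - 1/273 = 17471/273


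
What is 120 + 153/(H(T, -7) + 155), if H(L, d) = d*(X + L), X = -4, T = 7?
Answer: 16233/134 ≈ 121.14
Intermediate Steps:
H(L, d) = d*(-4 + L)
120 + 153/(H(T, -7) + 155) = 120 + 153/(-7*(-4 + 7) + 155) = 120 + 153/(-7*3 + 155) = 120 + 153/(-21 + 155) = 120 + 153/134 = 16233/134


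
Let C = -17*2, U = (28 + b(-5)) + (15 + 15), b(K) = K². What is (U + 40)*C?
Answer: -4182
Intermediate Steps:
U = 83 (U = (28 + (-5)²) + (15 + 15) = (28 + 25) + 30 = 53 + 30 = 83)
C = -34
(U + 40)*C = (83 + 40)*(-34) = 123*(-34) = -4182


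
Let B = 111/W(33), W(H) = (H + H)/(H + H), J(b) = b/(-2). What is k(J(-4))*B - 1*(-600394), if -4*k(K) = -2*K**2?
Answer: 600616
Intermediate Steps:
J(b) = -b/2 (J(b) = b*(-1/2) = -b/2)
k(K) = K**2/2 (k(K) = -(-1)*K**2/2 = K**2/2)
W(H) = 1 (W(H) = (2*H)/((2*H)) = (2*H)*(1/(2*H)) = 1)
B = 111 (B = 111/1 = 111*1 = 111)
k(J(-4))*B - 1*(-600394) = ((-1/2*(-4))**2/2)*111 - 1*(-600394) = ((1/2)*2**2)*111 + 600394 = ((1/2)*4)*111 + 600394 = 2*111 + 600394 = 222 + 600394 = 600616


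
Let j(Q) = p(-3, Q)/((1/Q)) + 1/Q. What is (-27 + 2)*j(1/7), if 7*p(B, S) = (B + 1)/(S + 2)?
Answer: -3665/21 ≈ -174.52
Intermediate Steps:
p(B, S) = (1 + B)/(7*(2 + S)) (p(B, S) = ((B + 1)/(S + 2))/7 = ((1 + B)/(2 + S))/7 = (1 + B)/(7*(2 + S)))
j(Q) = 1/Q - 2*Q/(7*(2 + Q)) (j(Q) = ((1 - 3)/(7*(2 + Q)))/((1/Q)) + 1/Q = ((1/7)*(-2)/(2 + Q))/(1/Q) + 1/Q = (-2/(7*(2 + Q)))*Q + 1/Q = -2*Q/(7*(2 + Q)) + 1/Q = 1/Q - 2*Q/(7*(2 + Q)))
(-27 + 2)*j(1/7) = (-27 + 2)*((2 + 1/7 - 2*(1/7)**2/7)/((1/7)*(2 + 1/7))) = -25*(2 + 1/7 - 2*(1/7)**2/7)/(1/7*(2 + 1/7)) = -175*(2 + 1/7 - 2/7*1/49)/15/7 = -175*7*(2 + 1/7 - 2/343)/15 = -175*7*733/(15*343) = -25*733/105 = -3665/21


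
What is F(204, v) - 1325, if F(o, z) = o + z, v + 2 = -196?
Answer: -1319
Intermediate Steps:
v = -198 (v = -2 - 196 = -198)
F(204, v) - 1325 = (204 - 198) - 1325 = 6 - 1325 = -1319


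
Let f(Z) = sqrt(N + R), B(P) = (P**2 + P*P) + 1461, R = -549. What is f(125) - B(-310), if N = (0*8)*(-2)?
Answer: -193661 + 3*I*sqrt(61) ≈ -1.9366e+5 + 23.431*I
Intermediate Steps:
B(P) = 1461 + 2*P**2 (B(P) = (P**2 + P**2) + 1461 = 2*P**2 + 1461 = 1461 + 2*P**2)
N = 0 (N = 0*(-2) = 0)
f(Z) = 3*I*sqrt(61) (f(Z) = sqrt(0 - 549) = sqrt(-549) = 3*I*sqrt(61))
f(125) - B(-310) = 3*I*sqrt(61) - (1461 + 2*(-310)**2) = 3*I*sqrt(61) - (1461 + 2*96100) = 3*I*sqrt(61) - (1461 + 192200) = 3*I*sqrt(61) - 1*193661 = 3*I*sqrt(61) - 193661 = -193661 + 3*I*sqrt(61)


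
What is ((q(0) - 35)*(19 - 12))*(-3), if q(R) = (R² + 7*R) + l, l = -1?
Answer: 756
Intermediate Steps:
q(R) = -1 + R² + 7*R (q(R) = (R² + 7*R) - 1 = -1 + R² + 7*R)
((q(0) - 35)*(19 - 12))*(-3) = (((-1 + 0² + 7*0) - 35)*(19 - 12))*(-3) = (((-1 + 0 + 0) - 35)*7)*(-3) = ((-1 - 35)*7)*(-3) = -36*7*(-3) = -252*(-3) = 756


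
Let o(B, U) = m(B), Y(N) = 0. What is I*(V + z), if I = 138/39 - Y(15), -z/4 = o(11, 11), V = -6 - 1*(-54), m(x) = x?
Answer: 184/13 ≈ 14.154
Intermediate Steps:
V = 48 (V = -6 + 54 = 48)
o(B, U) = B
z = -44 (z = -4*11 = -44)
I = 46/13 (I = 138/39 - 1*0 = 138*(1/39) + 0 = 46/13 + 0 = 46/13 ≈ 3.5385)
I*(V + z) = 46*(48 - 44)/13 = (46/13)*4 = 184/13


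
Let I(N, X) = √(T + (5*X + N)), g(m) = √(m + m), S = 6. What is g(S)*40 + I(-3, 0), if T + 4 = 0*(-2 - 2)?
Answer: 80*√3 + I*√7 ≈ 138.56 + 2.6458*I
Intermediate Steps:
T = -4 (T = -4 + 0*(-2 - 2) = -4 + 0*(-4) = -4 + 0 = -4)
g(m) = √2*√m (g(m) = √(2*m) = √2*√m)
I(N, X) = √(-4 + N + 5*X) (I(N, X) = √(-4 + (5*X + N)) = √(-4 + (N + 5*X)) = √(-4 + N + 5*X))
g(S)*40 + I(-3, 0) = (√2*√6)*40 + √(-4 - 3 + 5*0) = (2*√3)*40 + √(-4 - 3 + 0) = 80*√3 + √(-7) = 80*√3 + I*√7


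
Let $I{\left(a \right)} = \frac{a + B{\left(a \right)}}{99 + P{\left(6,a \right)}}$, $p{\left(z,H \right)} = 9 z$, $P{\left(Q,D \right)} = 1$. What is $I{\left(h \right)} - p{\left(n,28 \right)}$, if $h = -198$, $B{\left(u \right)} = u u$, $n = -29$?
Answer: $\frac{32553}{50} \approx 651.06$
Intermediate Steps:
$B{\left(u \right)} = u^{2}$
$I{\left(a \right)} = \frac{a}{100} + \frac{a^{2}}{100}$ ($I{\left(a \right)} = \frac{a + a^{2}}{99 + 1} = \frac{a + a^{2}}{100} = \left(a + a^{2}\right) \frac{1}{100} = \frac{a}{100} + \frac{a^{2}}{100}$)
$I{\left(h \right)} - p{\left(n,28 \right)} = \frac{1}{100} \left(-198\right) \left(1 - 198\right) - 9 \left(-29\right) = \frac{1}{100} \left(-198\right) \left(-197\right) - -261 = \frac{19503}{50} + 261 = \frac{32553}{50}$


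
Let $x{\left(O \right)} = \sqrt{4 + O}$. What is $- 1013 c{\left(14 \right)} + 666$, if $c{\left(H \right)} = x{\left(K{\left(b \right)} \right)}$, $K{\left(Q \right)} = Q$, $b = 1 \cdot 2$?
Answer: $666 - 1013 \sqrt{6} \approx -1815.3$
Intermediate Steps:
$b = 2$
$c{\left(H \right)} = \sqrt{6}$ ($c{\left(H \right)} = \sqrt{4 + 2} = \sqrt{6}$)
$- 1013 c{\left(14 \right)} + 666 = - 1013 \sqrt{6} + 666 = 666 - 1013 \sqrt{6}$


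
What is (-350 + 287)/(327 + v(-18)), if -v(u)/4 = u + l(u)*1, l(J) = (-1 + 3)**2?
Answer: -63/383 ≈ -0.16449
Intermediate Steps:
l(J) = 4 (l(J) = 2**2 = 4)
v(u) = -16 - 4*u (v(u) = -4*(u + 4*1) = -4*(u + 4) = -4*(4 + u) = -16 - 4*u)
(-350 + 287)/(327 + v(-18)) = (-350 + 287)/(327 + (-16 - 4*(-18))) = -63/(327 + (-16 + 72)) = -63/(327 + 56) = -63/383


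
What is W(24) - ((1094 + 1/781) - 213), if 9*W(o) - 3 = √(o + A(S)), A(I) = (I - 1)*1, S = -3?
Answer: -2063405/2343 + 2*√5/9 ≈ -880.17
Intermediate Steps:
A(I) = -1 + I (A(I) = (-1 + I)*1 = -1 + I)
W(o) = ⅓ + √(-4 + o)/9 (W(o) = ⅓ + √(o + (-1 - 3))/9 = ⅓ + √(o - 4)/9 = ⅓ + √(-4 + o)/9)
W(24) - ((1094 + 1/781) - 213) = (⅓ + √(-4 + 24)/9) - ((1094 + 1/781) - 213) = (⅓ + √20/9) - ((1094 + 1/781) - 213) = (⅓ + (2*√5)/9) - (854415/781 - 213) = (⅓ + 2*√5/9) - 1*688062/781 = (⅓ + 2*√5/9) - 688062/781 = -2063405/2343 + 2*√5/9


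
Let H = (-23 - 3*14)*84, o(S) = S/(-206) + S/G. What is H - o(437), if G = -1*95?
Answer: -5616877/1030 ≈ -5453.3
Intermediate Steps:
G = -95
o(S) = -301*S/19570 (o(S) = S/(-206) + S/(-95) = S*(-1/206) + S*(-1/95) = -S/206 - S/95 = -301*S/19570)
H = -5460 (H = (-23 - 42)*84 = -65*84 = -5460)
H - o(437) = -5460 - (-301)*437/19570 = -5460 - 1*(-6923/1030) = -5460 + 6923/1030 = -5616877/1030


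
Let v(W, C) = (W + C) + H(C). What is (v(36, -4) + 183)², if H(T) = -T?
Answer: 47961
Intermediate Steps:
v(W, C) = W (v(W, C) = (W + C) - C = (C + W) - C = W)
(v(36, -4) + 183)² = (36 + 183)² = 219² = 47961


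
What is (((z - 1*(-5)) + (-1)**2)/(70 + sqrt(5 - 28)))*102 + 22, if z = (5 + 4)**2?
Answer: 81054/547 - 986*I*sqrt(23)/547 ≈ 148.18 - 8.6448*I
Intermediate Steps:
z = 81 (z = 9**2 = 81)
(((z - 1*(-5)) + (-1)**2)/(70 + sqrt(5 - 28)))*102 + 22 = (((81 - 1*(-5)) + (-1)**2)/(70 + sqrt(5 - 28)))*102 + 22 = (((81 + 5) + 1)/(70 + sqrt(-23)))*102 + 22 = ((86 + 1)/(70 + I*sqrt(23)))*102 + 22 = (87/(70 + I*sqrt(23)))*102 + 22 = 8874/(70 + I*sqrt(23)) + 22 = 22 + 8874/(70 + I*sqrt(23))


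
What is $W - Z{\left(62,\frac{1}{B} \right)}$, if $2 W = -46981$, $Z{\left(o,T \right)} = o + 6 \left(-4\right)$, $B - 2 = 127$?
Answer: $- \frac{47057}{2} \approx -23529.0$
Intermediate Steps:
$B = 129$ ($B = 2 + 127 = 129$)
$Z{\left(o,T \right)} = -24 + o$ ($Z{\left(o,T \right)} = o - 24 = -24 + o$)
$W = - \frac{46981}{2}$ ($W = \frac{1}{2} \left(-46981\right) = - \frac{46981}{2} \approx -23491.0$)
$W - Z{\left(62,\frac{1}{B} \right)} = - \frac{46981}{2} - \left(-24 + 62\right) = - \frac{46981}{2} - 38 = - \frac{47057}{2}$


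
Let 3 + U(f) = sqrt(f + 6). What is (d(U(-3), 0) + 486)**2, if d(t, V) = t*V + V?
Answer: 236196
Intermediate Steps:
U(f) = -3 + sqrt(6 + f) (U(f) = -3 + sqrt(f + 6) = -3 + sqrt(6 + f))
d(t, V) = V + V*t (d(t, V) = V*t + V = V + V*t)
(d(U(-3), 0) + 486)**2 = (0*(1 + (-3 + sqrt(6 - 3))) + 486)**2 = (0*(1 + (-3 + sqrt(3))) + 486)**2 = (0*(-2 + sqrt(3)) + 486)**2 = (0 + 486)**2 = 486**2 = 236196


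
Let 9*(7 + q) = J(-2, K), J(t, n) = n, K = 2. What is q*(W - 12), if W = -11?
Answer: 1403/9 ≈ 155.89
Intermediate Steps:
q = -61/9 (q = -7 + (⅑)*2 = -7 + 2/9 = -61/9 ≈ -6.7778)
q*(W - 12) = -61*(-11 - 12)/9 = -61/9*(-23) = 1403/9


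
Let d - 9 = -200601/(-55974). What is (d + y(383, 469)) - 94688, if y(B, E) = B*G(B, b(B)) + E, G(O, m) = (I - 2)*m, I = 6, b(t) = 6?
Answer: -1586198977/18658 ≈ -85014.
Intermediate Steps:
G(O, m) = 4*m (G(O, m) = (6 - 2)*m = 4*m)
y(B, E) = E + 24*B (y(B, E) = B*(4*6) + E = B*24 + E = 24*B + E = E + 24*B)
d = 234789/18658 (d = 9 - 200601/(-55974) = 9 - 200601*(-1/55974) = 9 + 66867/18658 = 234789/18658 ≈ 12.584)
(d + y(383, 469)) - 94688 = (234789/18658 + (469 + 24*383)) - 94688 = (234789/18658 + (469 + 9192)) - 94688 = (234789/18658 + 9661) - 94688 = 180489727/18658 - 94688 = -1586198977/18658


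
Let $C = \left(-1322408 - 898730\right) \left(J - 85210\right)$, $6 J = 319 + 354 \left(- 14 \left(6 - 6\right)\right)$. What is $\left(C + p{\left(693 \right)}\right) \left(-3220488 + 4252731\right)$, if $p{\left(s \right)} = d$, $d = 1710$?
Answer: $195243685006781279$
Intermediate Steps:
$p{\left(s \right)} = 1710$
$J = \frac{319}{6}$ ($J = \frac{319 + 354 \left(- 14 \left(6 - 6\right)\right)}{6} = \frac{319 + 354 \left(\left(-14\right) 0\right)}{6} = \frac{319 + 354 \cdot 0}{6} = \frac{319 + 0}{6} = \frac{1}{6} \cdot 319 = \frac{319}{6} \approx 53.167$)
$C = \frac{567435235429}{3}$ ($C = \left(-1322408 - 898730\right) \left(\frac{319}{6} - 85210\right) = \left(-2221138\right) \left(- \frac{510941}{6}\right) = \frac{567435235429}{3} \approx 1.8915 \cdot 10^{11}$)
$\left(C + p{\left(693 \right)}\right) \left(-3220488 + 4252731\right) = \left(\frac{567435235429}{3} + 1710\right) \left(-3220488 + 4252731\right) = \frac{567435240559}{3} \cdot 1032243 = 195243685006781279$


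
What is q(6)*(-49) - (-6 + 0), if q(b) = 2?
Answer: -92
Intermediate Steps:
q(6)*(-49) - (-6 + 0) = 2*(-49) - (-6 + 0) = -98 - 1*(-6) = -98 + 6 = -92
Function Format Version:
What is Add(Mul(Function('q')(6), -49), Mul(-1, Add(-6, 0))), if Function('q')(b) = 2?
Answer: -92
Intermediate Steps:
Add(Mul(Function('q')(6), -49), Mul(-1, Add(-6, 0))) = Add(Mul(2, -49), Mul(-1, Add(-6, 0))) = Add(-98, Mul(-1, -6)) = Add(-98, 6) = -92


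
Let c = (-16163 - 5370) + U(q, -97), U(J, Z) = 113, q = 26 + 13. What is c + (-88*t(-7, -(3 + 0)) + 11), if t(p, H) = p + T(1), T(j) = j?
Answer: -20881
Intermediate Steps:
q = 39
t(p, H) = 1 + p (t(p, H) = p + 1 = 1 + p)
c = -21420 (c = (-16163 - 5370) + 113 = -21533 + 113 = -21420)
c + (-88*t(-7, -(3 + 0)) + 11) = -21420 + (-88*(1 - 7) + 11) = -21420 + (-88*(-6) + 11) = -21420 + (528 + 11) = -21420 + 539 = -20881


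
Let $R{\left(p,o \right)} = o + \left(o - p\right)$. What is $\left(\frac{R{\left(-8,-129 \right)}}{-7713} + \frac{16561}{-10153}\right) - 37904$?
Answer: $- \frac{2968390810199}{78310089} \approx -37906.0$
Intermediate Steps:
$R{\left(p,o \right)} = - p + 2 o$
$\left(\frac{R{\left(-8,-129 \right)}}{-7713} + \frac{16561}{-10153}\right) - 37904 = \left(\frac{\left(-1\right) \left(-8\right) + 2 \left(-129\right)}{-7713} + \frac{16561}{-10153}\right) - 37904 = \left(\left(8 - 258\right) \left(- \frac{1}{7713}\right) + 16561 \left(- \frac{1}{10153}\right)\right) - 37904 = \left(\left(-250\right) \left(- \frac{1}{7713}\right) - \frac{16561}{10153}\right) - 37904 = \left(\frac{250}{7713} - \frac{16561}{10153}\right) - 37904 = - \frac{125196743}{78310089} - 37904 = - \frac{2968390810199}{78310089}$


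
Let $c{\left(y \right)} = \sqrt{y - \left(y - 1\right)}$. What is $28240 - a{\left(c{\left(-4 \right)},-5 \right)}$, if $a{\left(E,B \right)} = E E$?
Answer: $28239$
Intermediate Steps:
$c{\left(y \right)} = 1$ ($c{\left(y \right)} = \sqrt{y - \left(-1 + y\right)} = \sqrt{1} = 1$)
$a{\left(E,B \right)} = E^{2}$
$28240 - a{\left(c{\left(-4 \right)},-5 \right)} = 28240 - 1^{2} = 28240 - 1 = 28239$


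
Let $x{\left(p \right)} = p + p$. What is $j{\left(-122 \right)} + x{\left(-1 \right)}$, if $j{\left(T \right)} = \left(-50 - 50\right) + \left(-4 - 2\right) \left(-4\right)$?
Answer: $-78$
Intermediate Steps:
$x{\left(p \right)} = 2 p$
$j{\left(T \right)} = -76$ ($j{\left(T \right)} = -100 - -24 = -100 + 24 = -76$)
$j{\left(-122 \right)} + x{\left(-1 \right)} = -76 + 2 \left(-1\right) = -76 - 2 = -78$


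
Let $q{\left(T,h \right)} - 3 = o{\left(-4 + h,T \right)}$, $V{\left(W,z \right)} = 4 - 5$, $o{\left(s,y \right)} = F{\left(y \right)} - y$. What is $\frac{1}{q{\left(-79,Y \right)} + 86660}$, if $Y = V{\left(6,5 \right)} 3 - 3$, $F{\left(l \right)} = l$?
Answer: $\frac{1}{86663} \approx 1.1539 \cdot 10^{-5}$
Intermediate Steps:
$o{\left(s,y \right)} = 0$ ($o{\left(s,y \right)} = y - y = 0$)
$V{\left(W,z \right)} = -1$ ($V{\left(W,z \right)} = 4 - 5 = -1$)
$Y = -6$ ($Y = \left(-1\right) 3 - 3 = -3 - 3 = -6$)
$q{\left(T,h \right)} = 3$ ($q{\left(T,h \right)} = 3 + 0 = 3$)
$\frac{1}{q{\left(-79,Y \right)} + 86660} = \frac{1}{3 + 86660} = \frac{1}{86663}$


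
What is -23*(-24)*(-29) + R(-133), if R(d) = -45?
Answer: -16053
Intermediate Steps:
-23*(-24)*(-29) + R(-133) = -23*(-24)*(-29) - 45 = 552*(-29) - 45 = -16008 - 45 = -16053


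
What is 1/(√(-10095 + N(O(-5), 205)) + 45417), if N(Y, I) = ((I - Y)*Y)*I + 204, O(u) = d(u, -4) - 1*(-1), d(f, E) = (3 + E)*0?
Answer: 15139/687557320 - √31929/2062671960 ≈ 2.1932e-5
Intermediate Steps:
d(f, E) = 0
O(u) = 1 (O(u) = 0 - 1*(-1) = 0 + 1 = 1)
N(Y, I) = 204 + I*Y*(I - Y) (N(Y, I) = (Y*(I - Y))*I + 204 = I*Y*(I - Y) + 204 = 204 + I*Y*(I - Y))
1/(√(-10095 + N(O(-5), 205)) + 45417) = 1/(√(-10095 + (204 + 1*205² - 1*205*1²)) + 45417) = 1/(√(-10095 + (204 + 1*42025 - 1*205*1)) + 45417) = 1/(√(-10095 + (204 + 42025 - 205)) + 45417) = 1/(√(-10095 + 42024) + 45417) = 1/(√31929 + 45417) = 1/(45417 + √31929)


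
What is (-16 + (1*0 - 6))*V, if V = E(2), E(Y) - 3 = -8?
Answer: 110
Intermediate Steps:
E(Y) = -5 (E(Y) = 3 - 8 = -5)
V = -5
(-16 + (1*0 - 6))*V = (-16 + (1*0 - 6))*(-5) = (-16 + (0 - 6))*(-5) = (-16 - 6)*(-5) = -22*(-5) = 110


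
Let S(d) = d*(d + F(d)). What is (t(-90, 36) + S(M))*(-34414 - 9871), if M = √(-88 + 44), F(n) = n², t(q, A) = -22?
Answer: 2922810 + 3897080*I*√11 ≈ 2.9228e+6 + 1.2925e+7*I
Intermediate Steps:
M = 2*I*√11 (M = √(-44) = 2*I*√11 ≈ 6.6332*I)
S(d) = d*(d + d²)
(t(-90, 36) + S(M))*(-34414 - 9871) = (-22 + (2*I*√11)²*(1 + 2*I*√11))*(-34414 - 9871) = (-22 - 44*(1 + 2*I*√11))*(-44285) = (-22 + (-44 - 88*I*√11))*(-44285) = (-66 - 88*I*√11)*(-44285) = 2922810 + 3897080*I*√11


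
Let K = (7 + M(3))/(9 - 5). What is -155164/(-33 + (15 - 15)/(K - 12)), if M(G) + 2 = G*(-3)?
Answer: 155164/33 ≈ 4701.9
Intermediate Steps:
M(G) = -2 - 3*G (M(G) = -2 + G*(-3) = -2 - 3*G)
K = -1 (K = (7 + (-2 - 3*3))/(9 - 5) = (7 + (-2 - 9))/4 = (7 - 11)*(1/4) = -4*1/4 = -1)
-155164/(-33 + (15 - 15)/(K - 12)) = -155164/(-33 + (15 - 15)/(-1 - 12)) = -155164/(-33 + 0/(-13)) = -155164/(-33 + 0*(-1/13)) = -155164/(-33 + 0) = -155164/(-33) = -155164*(-1/33) = 155164/33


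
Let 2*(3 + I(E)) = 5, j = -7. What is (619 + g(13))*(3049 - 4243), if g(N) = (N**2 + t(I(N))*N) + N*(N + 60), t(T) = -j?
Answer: -2182632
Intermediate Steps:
I(E) = -1/2 (I(E) = -3 + (1/2)*5 = -3 + 5/2 = -1/2)
t(T) = 7 (t(T) = -1*(-7) = 7)
g(N) = N**2 + 7*N + N*(60 + N) (g(N) = (N**2 + 7*N) + N*(N + 60) = (N**2 + 7*N) + N*(60 + N) = N**2 + 7*N + N*(60 + N))
(619 + g(13))*(3049 - 4243) = (619 + 13*(67 + 2*13))*(3049 - 4243) = (619 + 13*(67 + 26))*(-1194) = (619 + 13*93)*(-1194) = (619 + 1209)*(-1194) = 1828*(-1194) = -2182632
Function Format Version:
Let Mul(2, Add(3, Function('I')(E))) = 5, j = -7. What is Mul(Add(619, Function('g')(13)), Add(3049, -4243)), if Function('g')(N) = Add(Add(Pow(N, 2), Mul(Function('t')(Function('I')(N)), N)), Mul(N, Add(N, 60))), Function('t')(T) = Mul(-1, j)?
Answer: -2182632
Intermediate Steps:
Function('I')(E) = Rational(-1, 2) (Function('I')(E) = Add(-3, Mul(Rational(1, 2), 5)) = Add(-3, Rational(5, 2)) = Rational(-1, 2))
Function('t')(T) = 7 (Function('t')(T) = Mul(-1, -7) = 7)
Function('g')(N) = Add(Pow(N, 2), Mul(7, N), Mul(N, Add(60, N))) (Function('g')(N) = Add(Add(Pow(N, 2), Mul(7, N)), Mul(N, Add(N, 60))) = Add(Add(Pow(N, 2), Mul(7, N)), Mul(N, Add(60, N))) = Add(Pow(N, 2), Mul(7, N), Mul(N, Add(60, N))))
Mul(Add(619, Function('g')(13)), Add(3049, -4243)) = Mul(Add(619, Mul(13, Add(67, Mul(2, 13)))), Add(3049, -4243)) = Mul(Add(619, Mul(13, Add(67, 26))), -1194) = Mul(Add(619, Mul(13, 93)), -1194) = Mul(Add(619, 1209), -1194) = Mul(1828, -1194) = -2182632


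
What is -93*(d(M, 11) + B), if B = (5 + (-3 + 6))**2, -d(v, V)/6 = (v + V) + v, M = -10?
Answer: -10974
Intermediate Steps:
d(v, V) = -12*v - 6*V (d(v, V) = -6*((v + V) + v) = -6*((V + v) + v) = -6*(V + 2*v) = -12*v - 6*V)
B = 64 (B = (5 + 3)**2 = 8**2 = 64)
-93*(d(M, 11) + B) = -93*((-12*(-10) - 6*11) + 64) = -93*((120 - 66) + 64) = -93*(54 + 64) = -93*118 = -10974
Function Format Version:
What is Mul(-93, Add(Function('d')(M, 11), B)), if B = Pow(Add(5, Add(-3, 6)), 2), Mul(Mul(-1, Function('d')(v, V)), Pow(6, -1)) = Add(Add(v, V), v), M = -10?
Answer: -10974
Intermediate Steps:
Function('d')(v, V) = Add(Mul(-12, v), Mul(-6, V)) (Function('d')(v, V) = Mul(-6, Add(Add(v, V), v)) = Mul(-6, Add(Add(V, v), v)) = Mul(-6, Add(V, Mul(2, v))) = Add(Mul(-12, v), Mul(-6, V)))
B = 64 (B = Pow(Add(5, 3), 2) = Pow(8, 2) = 64)
Mul(-93, Add(Function('d')(M, 11), B)) = Mul(-93, Add(Add(Mul(-12, -10), Mul(-6, 11)), 64)) = Mul(-93, Add(Add(120, -66), 64)) = Mul(-93, Add(54, 64)) = Mul(-93, 118) = -10974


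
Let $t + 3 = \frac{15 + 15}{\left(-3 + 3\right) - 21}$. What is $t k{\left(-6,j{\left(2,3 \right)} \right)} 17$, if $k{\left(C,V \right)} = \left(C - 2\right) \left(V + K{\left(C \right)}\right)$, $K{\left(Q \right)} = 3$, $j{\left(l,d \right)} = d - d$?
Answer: $\frac{12648}{7} \approx 1806.9$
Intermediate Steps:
$j{\left(l,d \right)} = 0$
$t = - \frac{31}{7}$ ($t = -3 + \frac{15 + 15}{\left(-3 + 3\right) - 21} = -3 + \frac{30}{0 - 21} = -3 + \frac{30}{-21} = -3 + 30 \left(- \frac{1}{21}\right) = -3 - \frac{10}{7} = - \frac{31}{7} \approx -4.4286$)
$k{\left(C,V \right)} = \left(-2 + C\right) \left(3 + V\right)$ ($k{\left(C,V \right)} = \left(C - 2\right) \left(V + 3\right) = \left(-2 + C\right) \left(3 + V\right)$)
$t k{\left(-6,j{\left(2,3 \right)} \right)} 17 = - \frac{31 \left(-6 - 0 + 3 \left(-6\right) - 0\right)}{7} \cdot 17 = - \frac{31 \left(-6 + 0 - 18 + 0\right)}{7} \cdot 17 = \left(- \frac{31}{7}\right) \left(-24\right) 17 = \frac{744}{7} \cdot 17 = \frac{12648}{7}$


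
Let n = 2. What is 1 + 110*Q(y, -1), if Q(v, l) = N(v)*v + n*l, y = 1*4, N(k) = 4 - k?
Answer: -219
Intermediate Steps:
y = 4
Q(v, l) = 2*l + v*(4 - v) (Q(v, l) = (4 - v)*v + 2*l = v*(4 - v) + 2*l = 2*l + v*(4 - v))
1 + 110*Q(y, -1) = 1 + 110*(2*(-1) - 1*4*(-4 + 4)) = 1 + 110*(-2 - 1*4*0) = 1 + 110*(-2 + 0) = 1 + 110*(-2) = 1 - 220 = -219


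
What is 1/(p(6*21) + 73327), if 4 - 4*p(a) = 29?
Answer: 4/293283 ≈ 1.3639e-5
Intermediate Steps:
p(a) = -25/4 (p(a) = 1 - 1/4*29 = 1 - 29/4 = -25/4)
1/(p(6*21) + 73327) = 1/(-25/4 + 73327) = 1/(293283/4) = 4/293283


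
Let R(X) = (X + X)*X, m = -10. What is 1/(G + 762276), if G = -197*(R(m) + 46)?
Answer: 1/713814 ≈ 1.4009e-6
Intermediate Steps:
R(X) = 2*X**2 (R(X) = (2*X)*X = 2*X**2)
G = -48462 (G = -197*(2*(-10)**2 + 46) = -197*(2*100 + 46) = -197*(200 + 46) = -197*246 = -48462)
1/(G + 762276) = 1/(-48462 + 762276) = 1/713814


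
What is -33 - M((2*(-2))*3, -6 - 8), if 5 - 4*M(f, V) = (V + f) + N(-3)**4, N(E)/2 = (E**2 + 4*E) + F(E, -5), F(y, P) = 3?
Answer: -163/4 ≈ -40.750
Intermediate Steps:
N(E) = 6 + 2*E**2 + 8*E (N(E) = 2*((E**2 + 4*E) + 3) = 2*(3 + E**2 + 4*E) = 6 + 2*E**2 + 8*E)
M(f, V) = 5/4 - V/4 - f/4 (M(f, V) = 5/4 - ((V + f) + (6 + 2*(-3)**2 + 8*(-3))**4)/4 = 5/4 - ((V + f) + (6 + 2*9 - 24)**4)/4 = 5/4 - ((V + f) + (6 + 18 - 24)**4)/4 = 5/4 - ((V + f) + 0**4)/4 = 5/4 - ((V + f) + 0)/4 = 5/4 - (V + f)/4 = 5/4 + (-V/4 - f/4) = 5/4 - V/4 - f/4)
-33 - M((2*(-2))*3, -6 - 8) = -33 - (5/4 - (-6 - 8)/4 - 2*(-2)*3/4) = -33 - (5/4 - 1/4*(-14) - (-1)*3) = -33 - (5/4 + 7/2 - 1/4*(-12)) = -33 - (5/4 + 7/2 + 3) = -33 - 1*31/4 = -33 - 31/4 = -163/4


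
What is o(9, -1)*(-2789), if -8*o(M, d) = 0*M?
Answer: 0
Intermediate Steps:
o(M, d) = 0 (o(M, d) = -0*M = -⅛*0 = 0)
o(9, -1)*(-2789) = 0*(-2789) = 0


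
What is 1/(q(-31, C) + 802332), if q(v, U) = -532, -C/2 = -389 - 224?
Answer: 1/801800 ≈ 1.2472e-6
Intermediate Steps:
C = 1226 (C = -2*(-389 - 224) = -2*(-613) = 1226)
1/(q(-31, C) + 802332) = 1/(-532 + 802332) = 1/801800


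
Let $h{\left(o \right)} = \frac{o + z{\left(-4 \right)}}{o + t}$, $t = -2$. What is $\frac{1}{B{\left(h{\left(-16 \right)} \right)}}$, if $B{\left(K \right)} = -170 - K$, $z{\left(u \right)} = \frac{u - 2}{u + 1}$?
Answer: $- \frac{9}{1537} \approx -0.0058556$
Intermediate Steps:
$z{\left(u \right)} = \frac{-2 + u}{1 + u}$
$h{\left(o \right)} = \frac{2 + o}{-2 + o}$ ($h{\left(o \right)} = \frac{o + \frac{-2 - 4}{1 - 4}}{o - 2} = \frac{o + \frac{1}{-3} \left(-6\right)}{-2 + o} = \frac{o - -2}{-2 + o} = \frac{o + 2}{-2 + o} = \frac{2 + o}{-2 + o}$)
$\frac{1}{B{\left(h{\left(-16 \right)} \right)}} = \frac{1}{-170 - \frac{2 - 16}{-2 - 16}} = \frac{1}{-170 - \frac{1}{-18} \left(-14\right)} = \frac{1}{-170 - \left(- \frac{1}{18}\right) \left(-14\right)} = \frac{1}{-170 - \frac{7}{9}} = \frac{1}{- \frac{1537}{9}} = - \frac{9}{1537}$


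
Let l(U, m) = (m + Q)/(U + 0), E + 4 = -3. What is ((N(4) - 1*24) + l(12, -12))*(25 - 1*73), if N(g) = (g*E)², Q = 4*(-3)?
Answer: -36384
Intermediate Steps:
E = -7 (E = -4 - 3 = -7)
Q = -12
l(U, m) = (-12 + m)/U (l(U, m) = (m - 12)/(U + 0) = (-12 + m)/U)
N(g) = 49*g² (N(g) = (g*(-7))² = (-7*g)² = 49*g²)
((N(4) - 1*24) + l(12, -12))*(25 - 1*73) = ((49*4² - 1*24) + (-12 - 12)/12)*(25 - 1*73) = ((49*16 - 24) + (1/12)*(-24))*(25 - 73) = ((784 - 24) - 2)*(-48) = (760 - 2)*(-48) = 758*(-48) = -36384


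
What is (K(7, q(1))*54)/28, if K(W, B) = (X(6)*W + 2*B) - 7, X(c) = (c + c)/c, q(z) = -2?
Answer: 81/14 ≈ 5.7857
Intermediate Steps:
X(c) = 2 (X(c) = (2*c)/c = 2)
K(W, B) = -7 + 2*B + 2*W (K(W, B) = (2*W + 2*B) - 7 = (2*B + 2*W) - 7 = -7 + 2*B + 2*W)
(K(7, q(1))*54)/28 = ((-7 + 2*(-2) + 2*7)*54)/28 = ((-7 - 4 + 14)*54)*(1/28) = (3*54)*(1/28) = 162*(1/28) = 81/14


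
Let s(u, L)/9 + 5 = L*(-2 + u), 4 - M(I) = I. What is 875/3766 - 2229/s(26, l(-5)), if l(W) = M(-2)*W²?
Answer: 948391/5802330 ≈ 0.16345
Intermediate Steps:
M(I) = 4 - I
l(W) = 6*W² (l(W) = (4 - 1*(-2))*W² = (4 + 2)*W² = 6*W²)
s(u, L) = -45 + 9*L*(-2 + u) (s(u, L) = -45 + 9*(L*(-2 + u)) = -45 + 9*L*(-2 + u))
875/3766 - 2229/s(26, l(-5)) = 875/3766 - 2229/(-45 - 108*(-5)² + 9*(6*(-5)²)*26) = 875*(1/3766) - 2229/(-45 - 108*25 + 9*(6*25)*26) = 125/538 - 2229/(-45 - 18*150 + 9*150*26) = 125/538 - 2229/(-45 - 2700 + 35100) = 125/538 - 2229/32355 = 125/538 - 2229*1/32355 = 125/538 - 743/10785 = 948391/5802330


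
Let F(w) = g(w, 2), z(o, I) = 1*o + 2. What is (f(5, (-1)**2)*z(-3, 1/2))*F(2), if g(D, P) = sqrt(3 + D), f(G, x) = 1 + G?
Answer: -6*sqrt(5) ≈ -13.416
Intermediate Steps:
z(o, I) = 2 + o (z(o, I) = o + 2 = 2 + o)
F(w) = sqrt(3 + w)
(f(5, (-1)**2)*z(-3, 1/2))*F(2) = ((1 + 5)*(2 - 3))*sqrt(3 + 2) = (6*(-1))*sqrt(5) = -6*sqrt(5)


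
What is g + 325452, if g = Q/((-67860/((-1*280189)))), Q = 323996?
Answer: 2170486307/1305 ≈ 1.6632e+6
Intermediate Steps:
g = 1745771447/1305 (g = 323996/((-67860/((-1*280189)))) = 323996/((-67860/(-280189))) = 323996/((-67860*(-1/280189))) = 323996/(5220/21553) = 323996*(21553/5220) = 1745771447/1305 ≈ 1.3378e+6)
g + 325452 = 1745771447/1305 + 325452 = 2170486307/1305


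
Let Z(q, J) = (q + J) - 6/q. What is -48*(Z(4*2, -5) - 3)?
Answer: 36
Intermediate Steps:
Z(q, J) = J + q - 6/q (Z(q, J) = (J + q) - 6/q = J + q - 6/q)
-48*(Z(4*2, -5) - 3) = -48*((-5 + 4*2 - 6/(4*2)) - 3) = -48*((-5 + 8 - 6/8) - 3) = -48*((-5 + 8 - 6*⅛) - 3) = -48*((-5 + 8 - ¾) - 3) = -48*(9/4 - 3) = -48*(-¾) = 36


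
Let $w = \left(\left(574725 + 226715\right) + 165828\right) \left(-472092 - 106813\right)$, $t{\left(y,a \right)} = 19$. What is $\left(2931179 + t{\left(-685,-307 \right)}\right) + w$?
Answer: $-559953350342$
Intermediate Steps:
$w = -559956281540$ ($w = \left(801440 + 165828\right) \left(-578905\right) = 967268 \left(-578905\right) = -559956281540$)
$\left(2931179 + t{\left(-685,-307 \right)}\right) + w = \left(2931179 + 19\right) - 559956281540 = 2931198 - 559956281540 = -559953350342$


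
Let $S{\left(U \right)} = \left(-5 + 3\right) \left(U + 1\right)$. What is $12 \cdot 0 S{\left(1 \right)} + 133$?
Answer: $133$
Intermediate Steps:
$S{\left(U \right)} = -2 - 2 U$ ($S{\left(U \right)} = - 2 \left(1 + U\right) = -2 - 2 U$)
$12 \cdot 0 S{\left(1 \right)} + 133 = 12 \cdot 0 \left(-2 - 2\right) + 133 = 0 \left(-2 - 2\right) + 133 = 0 \left(-4\right) + 133 = 0 + 133 = 133$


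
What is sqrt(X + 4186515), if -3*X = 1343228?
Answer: sqrt(33648951)/3 ≈ 1933.6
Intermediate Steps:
X = -1343228/3 (X = -1/3*1343228 = -1343228/3 ≈ -4.4774e+5)
sqrt(X + 4186515) = sqrt(-1343228/3 + 4186515) = sqrt(11216317/3) = sqrt(33648951)/3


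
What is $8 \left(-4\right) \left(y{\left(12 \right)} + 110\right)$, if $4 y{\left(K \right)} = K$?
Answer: $-3616$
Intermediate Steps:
$y{\left(K \right)} = \frac{K}{4}$
$8 \left(-4\right) \left(y{\left(12 \right)} + 110\right) = 8 \left(-4\right) \left(\frac{1}{4} \cdot 12 + 110\right) = - 32 \left(3 + 110\right) = \left(-32\right) 113 = -3616$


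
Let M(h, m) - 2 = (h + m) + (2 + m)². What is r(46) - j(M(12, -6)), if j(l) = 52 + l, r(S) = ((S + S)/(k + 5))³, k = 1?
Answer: 95284/27 ≈ 3529.0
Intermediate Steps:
M(h, m) = 2 + h + m + (2 + m)² (M(h, m) = 2 + ((h + m) + (2 + m)²) = 2 + (h + m + (2 + m)²) = 2 + h + m + (2 + m)²)
r(S) = S³/27 (r(S) = ((S + S)/(1 + 5))³ = ((2*S)/6)³ = ((2*S)*(⅙))³ = (S/3)³ = S³/27)
r(46) - j(M(12, -6)) = (1/27)*46³ - (52 + (2 + 12 - 6 + (2 - 6)²)) = (1/27)*97336 - (52 + (2 + 12 - 6 + (-4)²)) = 97336/27 - (52 + (2 + 12 - 6 + 16)) = 97336/27 - (52 + 24) = 97336/27 - 1*76 = 97336/27 - 76 = 95284/27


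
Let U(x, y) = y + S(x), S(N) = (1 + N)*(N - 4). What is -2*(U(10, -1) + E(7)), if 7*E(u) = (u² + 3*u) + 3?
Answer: -1056/7 ≈ -150.86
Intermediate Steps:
E(u) = 3/7 + u²/7 + 3*u/7 (E(u) = ((u² + 3*u) + 3)/7 = (3 + u² + 3*u)/7 = 3/7 + u²/7 + 3*u/7)
S(N) = (1 + N)*(-4 + N)
U(x, y) = -4 + y + x² - 3*x (U(x, y) = y + (-4 + x² - 3*x) = -4 + y + x² - 3*x)
-2*(U(10, -1) + E(7)) = -2*((-4 - 1 + 10² - 3*10) + (3/7 + (⅐)*7² + (3/7)*7)) = -2*((-4 - 1 + 100 - 30) + (3/7 + (⅐)*49 + 3)) = -2*(65 + (3/7 + 7 + 3)) = -2*(65 + 73/7) = -2*528/7 = -1056/7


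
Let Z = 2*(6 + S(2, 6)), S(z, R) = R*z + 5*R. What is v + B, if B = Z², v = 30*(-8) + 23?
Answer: 8999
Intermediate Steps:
S(z, R) = 5*R + R*z
Z = 96 (Z = 2*(6 + 6*(5 + 2)) = 2*(6 + 6*7) = 2*(6 + 42) = 2*48 = 96)
v = -217 (v = -240 + 23 = -217)
B = 9216 (B = 96² = 9216)
v + B = -217 + 9216 = 8999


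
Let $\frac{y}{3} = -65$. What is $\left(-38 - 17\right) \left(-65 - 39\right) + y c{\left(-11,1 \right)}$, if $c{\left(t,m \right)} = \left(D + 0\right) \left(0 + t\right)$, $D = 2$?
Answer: $10010$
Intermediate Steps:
$y = -195$ ($y = 3 \left(-65\right) = -195$)
$c{\left(t,m \right)} = 2 t$ ($c{\left(t,m \right)} = \left(2 + 0\right) \left(0 + t\right) = 2 t$)
$\left(-38 - 17\right) \left(-65 - 39\right) + y c{\left(-11,1 \right)} = \left(-38 - 17\right) \left(-65 - 39\right) - 195 \cdot 2 \left(-11\right) = \left(-55\right) \left(-104\right) - -4290 = 5720 + 4290 = 10010$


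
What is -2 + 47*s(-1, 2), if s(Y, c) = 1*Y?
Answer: -49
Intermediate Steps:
s(Y, c) = Y
-2 + 47*s(-1, 2) = -2 + 47*(-1) = -2 - 47 = -49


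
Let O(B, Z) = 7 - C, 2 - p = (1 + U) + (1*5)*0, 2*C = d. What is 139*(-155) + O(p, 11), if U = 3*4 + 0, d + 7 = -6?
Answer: -43063/2 ≈ -21532.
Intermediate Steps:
d = -13 (d = -7 - 6 = -13)
C = -13/2 (C = (½)*(-13) = -13/2 ≈ -6.5000)
U = 12 (U = 12 + 0 = 12)
p = -11 (p = 2 - ((1 + 12) + (1*5)*0) = 2 - (13 + 5*0) = 2 - (13 + 0) = 2 - 1*13 = 2 - 13 = -11)
O(B, Z) = 27/2 (O(B, Z) = 7 - 1*(-13/2) = 7 + 13/2 = 27/2)
139*(-155) + O(p, 11) = 139*(-155) + 27/2 = -21545 + 27/2 = -43063/2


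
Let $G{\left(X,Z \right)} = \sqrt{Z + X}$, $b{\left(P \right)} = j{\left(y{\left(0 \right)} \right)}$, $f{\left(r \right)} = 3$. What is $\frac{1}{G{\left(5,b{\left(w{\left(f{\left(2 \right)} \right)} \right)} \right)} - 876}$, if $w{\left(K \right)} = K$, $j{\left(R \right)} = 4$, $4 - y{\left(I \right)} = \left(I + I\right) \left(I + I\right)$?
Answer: $- \frac{1}{873} \approx -0.0011455$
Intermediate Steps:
$y{\left(I \right)} = 4 - 4 I^{2}$ ($y{\left(I \right)} = 4 - \left(I + I\right) \left(I + I\right) = 4 - 2 I 2 I = 4 - 4 I^{2}$)
$b{\left(P \right)} = 4$
$G{\left(X,Z \right)} = \sqrt{X + Z}$
$\frac{1}{G{\left(5,b{\left(w{\left(f{\left(2 \right)} \right)} \right)} \right)} - 876} = \frac{1}{\sqrt{5 + 4} - 876} = \frac{1}{\sqrt{9} - 876} = \frac{1}{3 - 876} = \frac{1}{-873} = - \frac{1}{873}$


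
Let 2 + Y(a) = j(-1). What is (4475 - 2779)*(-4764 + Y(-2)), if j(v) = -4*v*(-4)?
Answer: -8110272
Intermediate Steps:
j(v) = 16*v
Y(a) = -18 (Y(a) = -2 + 16*(-1) = -2 - 16 = -18)
(4475 - 2779)*(-4764 + Y(-2)) = (4475 - 2779)*(-4764 - 18) = 1696*(-4782) = -8110272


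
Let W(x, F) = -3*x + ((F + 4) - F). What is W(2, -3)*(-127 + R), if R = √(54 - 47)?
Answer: 254 - 2*√7 ≈ 248.71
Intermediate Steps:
R = √7 ≈ 2.6458
W(x, F) = 4 - 3*x (W(x, F) = -3*x + ((4 + F) - F) = -3*x + 4 = 4 - 3*x)
W(2, -3)*(-127 + R) = (4 - 3*2)*(-127 + √7) = (4 - 6)*(-127 + √7) = -2*(-127 + √7) = 254 - 2*√7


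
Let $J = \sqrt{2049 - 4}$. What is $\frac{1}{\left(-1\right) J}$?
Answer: $- \frac{\sqrt{2045}}{2045} \approx -0.022113$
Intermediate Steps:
$J = \sqrt{2045} \approx 45.222$
$\frac{1}{\left(-1\right) J} = \frac{1}{\left(-1\right) \sqrt{2045}} = - \frac{\sqrt{2045}}{2045}$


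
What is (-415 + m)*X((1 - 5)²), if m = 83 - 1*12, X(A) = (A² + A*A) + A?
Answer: -181632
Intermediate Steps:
X(A) = A + 2*A² (X(A) = (A² + A²) + A = 2*A² + A = A + 2*A²)
m = 71 (m = 83 - 12 = 71)
(-415 + m)*X((1 - 5)²) = (-415 + 71)*((1 - 5)²*(1 + 2*(1 - 5)²)) = -344*(-4)²*(1 + 2*(-4)²) = -5504*(1 + 2*16) = -5504*(1 + 32) = -5504*33 = -344*528 = -181632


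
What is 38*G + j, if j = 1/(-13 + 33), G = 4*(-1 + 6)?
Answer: 15201/20 ≈ 760.05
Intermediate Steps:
G = 20 (G = 4*5 = 20)
j = 1/20 ≈ 0.050000
38*G + j = 38*20 + 1/20 = 760 + 1/20 = 15201/20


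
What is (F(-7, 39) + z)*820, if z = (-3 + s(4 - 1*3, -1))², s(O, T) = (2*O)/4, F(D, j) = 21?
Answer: 22345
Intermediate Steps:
s(O, T) = O/2 (s(O, T) = (2*O)*(¼) = O/2)
z = 25/4 (z = (-3 + (4 - 1*3)/2)² = (-3 + (4 - 3)/2)² = (-3 + (½)*1)² = (-3 + ½)² = (-5/2)² = 25/4 ≈ 6.2500)
(F(-7, 39) + z)*820 = (21 + 25/4)*820 = (109/4)*820 = 22345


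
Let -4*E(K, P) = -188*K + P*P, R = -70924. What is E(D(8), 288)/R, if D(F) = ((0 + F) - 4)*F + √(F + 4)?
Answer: 4808/17731 - 47*√3/35462 ≈ 0.26887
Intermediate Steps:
D(F) = √(4 + F) + F*(-4 + F) (D(F) = (F - 4)*F + √(4 + F) = (-4 + F)*F + √(4 + F) = F*(-4 + F) + √(4 + F) = √(4 + F) + F*(-4 + F))
E(K, P) = 47*K - P²/4 (E(K, P) = -(-188*K + P*P)/4 = -(-188*K + P²)/4 = -(P² - 188*K)/4 = 47*K - P²/4)
E(D(8), 288)/R = (47*(8² + √(4 + 8) - 4*8) - ¼*288²)/(-70924) = (47*(64 + √12 - 32) - ¼*82944)*(-1/70924) = (47*(64 + 2*√3 - 32) - 20736)*(-1/70924) = (47*(32 + 2*√3) - 20736)*(-1/70924) = ((1504 + 94*√3) - 20736)*(-1/70924) = (-19232 + 94*√3)*(-1/70924) = 4808/17731 - 47*√3/35462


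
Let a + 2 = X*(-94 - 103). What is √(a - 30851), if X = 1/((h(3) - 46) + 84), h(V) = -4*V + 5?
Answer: 4*I*√1853490/31 ≈ 175.67*I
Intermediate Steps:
h(V) = 5 - 4*V
X = 1/31 (X = 1/(((5 - 4*3) - 46) + 84) = 1/(((5 - 12) - 46) + 84) = 1/((-7 - 46) + 84) = 1/(-53 + 84) = 1/31 ≈ 0.032258)
a = -259/31 (a = -2 + (-94 - 103)/31 = -2 + (1/31)*(-197) = -2 - 197/31 = -259/31 ≈ -8.3548)
√(a - 30851) = √(-259/31 - 30851) = √(-956640/31) = 4*I*√1853490/31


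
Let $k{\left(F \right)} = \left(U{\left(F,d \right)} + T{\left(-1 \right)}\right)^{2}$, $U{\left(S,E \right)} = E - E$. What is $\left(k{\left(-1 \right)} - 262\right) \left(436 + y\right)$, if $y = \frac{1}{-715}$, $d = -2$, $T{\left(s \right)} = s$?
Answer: $- \frac{81363879}{715} \approx -1.138 \cdot 10^{5}$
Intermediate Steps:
$U{\left(S,E \right)} = 0$
$y = - \frac{1}{715} \approx -0.0013986$
$k{\left(F \right)} = 1$ ($k{\left(F \right)} = \left(0 - 1\right)^{2} = \left(-1\right)^{2} = 1$)
$\left(k{\left(-1 \right)} - 262\right) \left(436 + y\right) = \left(1 - 262\right) \left(436 - \frac{1}{715}\right) = \left(-261\right) \frac{311739}{715} = - \frac{81363879}{715}$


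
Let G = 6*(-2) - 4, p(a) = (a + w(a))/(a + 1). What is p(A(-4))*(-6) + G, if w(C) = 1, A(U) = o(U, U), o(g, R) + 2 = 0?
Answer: -22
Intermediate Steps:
o(g, R) = -2 (o(g, R) = -2 + 0 = -2)
A(U) = -2
p(a) = 1 (p(a) = (a + 1)/(a + 1) = (1 + a)/(1 + a) = 1)
G = -16 (G = -12 - 4 = -16)
p(A(-4))*(-6) + G = 1*(-6) - 16 = -6 - 16 = -22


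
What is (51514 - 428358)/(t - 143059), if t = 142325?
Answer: 188422/367 ≈ 513.41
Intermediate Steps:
(51514 - 428358)/(t - 143059) = (51514 - 428358)/(142325 - 143059) = -376844/(-734) = -376844*(-1/734) = 188422/367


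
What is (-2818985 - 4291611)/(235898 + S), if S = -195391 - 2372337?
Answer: 3555298/1165915 ≈ 3.0494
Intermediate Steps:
S = -2567728
(-2818985 - 4291611)/(235898 + S) = (-2818985 - 4291611)/(235898 - 2567728) = -7110596/(-2331830) = -7110596*(-1/2331830) = 3555298/1165915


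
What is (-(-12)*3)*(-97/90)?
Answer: -194/5 ≈ -38.800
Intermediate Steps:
(-(-12)*3)*(-97/90) = (-6*(-6))*(-97*1/90) = 36*(-97/90) = -194/5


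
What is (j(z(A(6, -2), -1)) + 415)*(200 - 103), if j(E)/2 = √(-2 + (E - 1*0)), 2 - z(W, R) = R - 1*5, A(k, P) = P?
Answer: 40255 + 194*√6 ≈ 40730.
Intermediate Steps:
z(W, R) = 7 - R (z(W, R) = 2 - (R - 1*5) = 2 - (R - 5) = 2 - (-5 + R) = 2 + (5 - R) = 7 - R)
j(E) = 2*√(-2 + E) (j(E) = 2*√(-2 + (E - 1*0)) = 2*√(-2 + (E + 0)) = 2*√(-2 + E))
(j(z(A(6, -2), -1)) + 415)*(200 - 103) = (2*√(-2 + (7 - 1*(-1))) + 415)*(200 - 103) = (2*√(-2 + (7 + 1)) + 415)*97 = (2*√(-2 + 8) + 415)*97 = (2*√6 + 415)*97 = (415 + 2*√6)*97 = 40255 + 194*√6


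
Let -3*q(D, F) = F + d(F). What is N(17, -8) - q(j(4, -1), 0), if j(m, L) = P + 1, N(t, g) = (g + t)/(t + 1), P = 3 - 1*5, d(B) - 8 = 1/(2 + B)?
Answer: 10/3 ≈ 3.3333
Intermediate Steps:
d(B) = 8 + 1/(2 + B)
P = -2 (P = 3 - 5 = -2)
N(t, g) = (g + t)/(1 + t)
j(m, L) = -1 (j(m, L) = -2 + 1 = -1)
q(D, F) = -F/3 - (17 + 8*F)/(3*(2 + F)) (q(D, F) = -(F + (17 + 8*F)/(2 + F))/3 = -F/3 - (17 + 8*F)/(3*(2 + F)))
N(17, -8) - q(j(4, -1), 0) = (-8 + 17)/(1 + 17) - (-17 - 1*0² - 10*0)/(3*(2 + 0)) = 9/18 - (-17 - 1*0 + 0)/(3*2) = (1/18)*9 - (-17 + 0 + 0)/(3*2) = ½ - (-17)/(3*2) = ½ - 1*(-17/6) = ½ + 17/6 = 10/3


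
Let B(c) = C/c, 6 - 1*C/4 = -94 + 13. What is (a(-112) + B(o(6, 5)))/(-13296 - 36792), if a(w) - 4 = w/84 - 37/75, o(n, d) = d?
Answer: -5383/3756600 ≈ -0.0014329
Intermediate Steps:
a(w) = 263/75 + w/84 (a(w) = 4 + (w/84 - 37/75) = 4 + (-37/75 + w/84) = 263/75 + w/84)
C = 348 (C = 24 - 4*(-94 + 13) = 24 - 4*(-81) = 24 + 324 = 348)
B(c) = 348/c
(a(-112) + B(o(6, 5)))/(-13296 - 36792) = ((263/75 + (1/84)*(-112)) + 348/5)/(-13296 - 36792) = ((263/75 - 4/3) + 348*(⅕))/(-50088) = (163/75 + 348/5)*(-1/50088) = (5383/75)*(-1/50088) = -5383/3756600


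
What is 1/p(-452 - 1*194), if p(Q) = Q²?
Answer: 1/417316 ≈ 2.3963e-6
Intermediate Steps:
1/p(-452 - 1*194) = 1/((-452 - 1*194)²) = 1/((-452 - 194)²) = 1/((-646)²) = 1/417316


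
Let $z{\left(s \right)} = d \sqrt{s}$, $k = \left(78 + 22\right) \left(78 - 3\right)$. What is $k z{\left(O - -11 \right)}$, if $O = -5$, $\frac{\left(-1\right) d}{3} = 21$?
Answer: $- 472500 \sqrt{6} \approx -1.1574 \cdot 10^{6}$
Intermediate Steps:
$d = -63$ ($d = \left(-3\right) 21 = -63$)
$k = 7500$ ($k = 100 \cdot 75 = 7500$)
$z{\left(s \right)} = - 63 \sqrt{s}$
$k z{\left(O - -11 \right)} = 7500 \left(- 63 \sqrt{-5 - -11}\right) = 7500 \left(- 63 \sqrt{-5 + 11}\right) = 7500 \left(- 63 \sqrt{6}\right) = - 472500 \sqrt{6}$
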